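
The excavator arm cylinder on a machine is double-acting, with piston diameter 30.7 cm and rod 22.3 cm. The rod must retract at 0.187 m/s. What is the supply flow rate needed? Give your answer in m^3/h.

Q ≈ 23.5 m^3/h

Rod-side annular area A_ann = π/4 × (30.7² − 22.3²) = 349.7 cm^2
Q = A × v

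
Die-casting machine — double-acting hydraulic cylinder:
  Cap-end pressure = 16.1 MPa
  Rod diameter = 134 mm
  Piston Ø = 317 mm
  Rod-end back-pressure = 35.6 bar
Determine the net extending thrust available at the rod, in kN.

F ≈ 1040 kN

Cap-side area A_cap = π/4 × (317 mm)² = 78920 mm^2
Rod-side annular area A_ann = π/4 × (317² − 134²) = 64820 mm^2
Net thrust = P_cap·A_cap − P_rod·A_ann = 1271 kN − 230.8 kN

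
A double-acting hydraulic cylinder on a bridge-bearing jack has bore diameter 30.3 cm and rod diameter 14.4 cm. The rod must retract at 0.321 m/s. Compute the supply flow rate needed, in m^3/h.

Rod-side annular area A_ann = π/4 × (30.3² − 14.4²) = 558.2 cm^2
Q = A × v

Q ≈ 64.5 m^3/h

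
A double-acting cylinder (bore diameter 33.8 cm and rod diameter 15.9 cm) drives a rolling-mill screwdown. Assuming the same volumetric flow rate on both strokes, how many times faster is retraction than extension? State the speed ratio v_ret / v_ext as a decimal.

Cap-side area A_cap = π/4 × (33.8 cm)² = 897.3 cm^2
Rod-side annular area A_ann = π/4 × (33.8² − 15.9²) = 698.7 cm^2
For equal Q, v ∝ 1/A, so v_ret/v_ext = A_cap/A_ann.

v_ret/v_ext ≈ 1.28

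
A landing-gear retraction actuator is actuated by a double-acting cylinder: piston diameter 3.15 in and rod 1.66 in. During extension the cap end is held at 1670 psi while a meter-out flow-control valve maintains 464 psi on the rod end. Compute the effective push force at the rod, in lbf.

Cap-side area A_cap = π/4 × (3.15 in)² = 7.793 in^2
Rod-side annular area A_ann = π/4 × (3.15² − 1.66²) = 5.629 in^2
Net thrust = P_cap·A_cap − P_rod·A_ann = 13010 lbf − 2612 lbf

F ≈ 10400 lbf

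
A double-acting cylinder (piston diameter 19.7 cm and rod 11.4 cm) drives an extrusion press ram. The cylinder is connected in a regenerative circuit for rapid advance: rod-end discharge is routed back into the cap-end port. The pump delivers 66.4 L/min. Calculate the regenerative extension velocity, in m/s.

v ≈ 0.108 m/s

In regeneration the rod-end outflow joins the pump flow into the cap end, so the net volume the pump must supply per unit advance equals the rod cross-section area.
Rod cross-section A_rod = π/4 × (11.4 cm)² = 102.1 cm^2
v = Q_pump / A_rod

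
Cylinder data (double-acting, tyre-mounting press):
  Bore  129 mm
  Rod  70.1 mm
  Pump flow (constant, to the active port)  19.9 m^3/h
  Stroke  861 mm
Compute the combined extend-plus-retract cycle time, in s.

Cap-side area A_cap = π/4 × (129 mm)² = 13070 mm^2
Rod-side annular area A_ann = π/4 × (129² − 70.1²) = 9210 mm^2
t_ext = A_cap·L/Q = 2.036 s
t_ret = A_ann·L/Q = 1.435 s
t_cycle = t_ext + t_ret

t ≈ 3.47 s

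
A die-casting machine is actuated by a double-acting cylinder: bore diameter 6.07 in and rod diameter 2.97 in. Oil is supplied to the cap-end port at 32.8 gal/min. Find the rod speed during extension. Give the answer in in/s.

v ≈ 4.36 in/s

Cap-side area A_cap = π/4 × (6.07 in)² = 28.94 in^2
v = Q / A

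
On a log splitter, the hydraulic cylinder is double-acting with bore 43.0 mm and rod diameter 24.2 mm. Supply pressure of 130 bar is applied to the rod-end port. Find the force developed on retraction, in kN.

F ≈ 12.9 kN

Rod-side annular area A_ann = π/4 × (43.0² − 24.2²) = 992.2 mm^2
On retraction the pressure acts on the annular area (bore minus rod).
F = P × A_ann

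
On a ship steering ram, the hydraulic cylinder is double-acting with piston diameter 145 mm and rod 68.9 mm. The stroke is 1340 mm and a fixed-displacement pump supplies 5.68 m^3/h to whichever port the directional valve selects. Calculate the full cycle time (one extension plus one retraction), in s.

t ≈ 24.9 s

Cap-side area A_cap = π/4 × (145 mm)² = 16510 mm^2
Rod-side annular area A_ann = π/4 × (145² − 68.9²) = 12780 mm^2
t_ext = A_cap·L/Q = 14.02 s
t_ret = A_ann·L/Q = 10.86 s
t_cycle = t_ext + t_ret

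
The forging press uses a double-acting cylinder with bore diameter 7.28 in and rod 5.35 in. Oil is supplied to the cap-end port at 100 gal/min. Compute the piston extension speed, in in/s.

Cap-side area A_cap = π/4 × (7.28 in)² = 41.62 in^2
v = Q / A

v ≈ 9.25 in/s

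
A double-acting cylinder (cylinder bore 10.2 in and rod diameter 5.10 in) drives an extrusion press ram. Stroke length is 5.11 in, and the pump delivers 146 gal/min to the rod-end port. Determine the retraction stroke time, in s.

t ≈ 0.557 s

Rod-side annular area A_ann = π/4 × (10.2² − 5.10²) = 61.28 in^2
Swept volume V = A × L; t = V / Q = A·L / Q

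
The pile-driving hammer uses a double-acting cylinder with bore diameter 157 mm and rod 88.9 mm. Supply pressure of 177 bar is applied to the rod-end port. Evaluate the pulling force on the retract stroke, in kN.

Rod-side annular area A_ann = π/4 × (157² − 88.9²) = 13150 mm^2
On retraction the pressure acts on the annular area (bore minus rod).
F = P × A_ann

F ≈ 233 kN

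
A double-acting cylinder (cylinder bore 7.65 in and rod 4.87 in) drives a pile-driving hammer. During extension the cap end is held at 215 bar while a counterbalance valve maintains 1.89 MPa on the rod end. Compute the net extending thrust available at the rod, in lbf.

Cap-side area A_cap = π/4 × (7.65 in)² = 45.96 in^2
Rod-side annular area A_ann = π/4 × (7.65² − 4.87²) = 27.34 in^2
Net thrust = P_cap·A_cap − P_rod·A_ann = 1.433e5 lbf − 7493 lbf

F ≈ 1.36e5 lbf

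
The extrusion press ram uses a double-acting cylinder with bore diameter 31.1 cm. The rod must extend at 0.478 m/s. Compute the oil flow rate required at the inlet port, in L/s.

Cap-side area A_cap = π/4 × (31.1 cm)² = 759.6 cm^2
Q = A × v

Q ≈ 36.3 L/s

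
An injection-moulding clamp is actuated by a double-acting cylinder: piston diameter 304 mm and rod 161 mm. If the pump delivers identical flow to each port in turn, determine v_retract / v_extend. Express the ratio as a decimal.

Cap-side area A_cap = π/4 × (304 mm)² = 72580 mm^2
Rod-side annular area A_ann = π/4 × (304² − 161²) = 52230 mm^2
For equal Q, v ∝ 1/A, so v_ret/v_ext = A_cap/A_ann.

v_ret/v_ext ≈ 1.39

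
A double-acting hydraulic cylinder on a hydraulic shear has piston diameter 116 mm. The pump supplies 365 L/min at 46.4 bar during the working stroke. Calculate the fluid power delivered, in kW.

W ≈ 28.2 kW

Hydraulic power = P × Q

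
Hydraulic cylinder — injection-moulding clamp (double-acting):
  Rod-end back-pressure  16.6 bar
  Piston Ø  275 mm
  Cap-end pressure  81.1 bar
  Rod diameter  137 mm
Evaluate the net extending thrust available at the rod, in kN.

Cap-side area A_cap = π/4 × (275 mm)² = 59400 mm^2
Rod-side annular area A_ann = π/4 × (275² − 137²) = 44650 mm^2
Net thrust = P_cap·A_cap − P_rod·A_ann = 481.7 kN − 74.13 kN

F ≈ 408 kN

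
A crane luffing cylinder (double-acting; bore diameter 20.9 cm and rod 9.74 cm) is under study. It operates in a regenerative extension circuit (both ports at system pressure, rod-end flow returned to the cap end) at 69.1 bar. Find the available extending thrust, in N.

With equal pressure on both faces, forces on the annular region cancel; the net push is pressure × rod cross-section.
Rod cross-section A_rod = π/4 × (9.74 cm)² = 74.51 cm^2
F = P × A_rod

F ≈ 51500 N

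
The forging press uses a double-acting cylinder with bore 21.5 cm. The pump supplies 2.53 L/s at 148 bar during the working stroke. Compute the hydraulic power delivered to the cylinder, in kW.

W ≈ 37.4 kW

Hydraulic power = P × Q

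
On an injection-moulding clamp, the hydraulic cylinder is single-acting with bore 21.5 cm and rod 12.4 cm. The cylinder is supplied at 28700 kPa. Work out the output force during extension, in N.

F ≈ 1.04e6 N

Cap-side area A_cap = π/4 × (21.5 cm)² = 363.1 cm^2
F = P × A_cap = 28700 kPa × A_cap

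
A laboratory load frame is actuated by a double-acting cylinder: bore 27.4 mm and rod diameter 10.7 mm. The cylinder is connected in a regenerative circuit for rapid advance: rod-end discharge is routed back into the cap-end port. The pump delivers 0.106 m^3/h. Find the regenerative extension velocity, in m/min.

In regeneration the rod-end outflow joins the pump flow into the cap end, so the net volume the pump must supply per unit advance equals the rod cross-section area.
Rod cross-section A_rod = π/4 × (10.7 mm)² = 89.92 mm^2
v = Q_pump / A_rod

v ≈ 19.6 m/min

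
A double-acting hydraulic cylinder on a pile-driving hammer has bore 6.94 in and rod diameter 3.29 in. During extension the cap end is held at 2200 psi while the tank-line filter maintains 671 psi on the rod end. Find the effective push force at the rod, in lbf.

Cap-side area A_cap = π/4 × (6.94 in)² = 37.83 in^2
Rod-side annular area A_ann = π/4 × (6.94² − 3.29²) = 29.33 in^2
Net thrust = P_cap·A_cap − P_rod·A_ann = 83220 lbf − 19680 lbf

F ≈ 63500 lbf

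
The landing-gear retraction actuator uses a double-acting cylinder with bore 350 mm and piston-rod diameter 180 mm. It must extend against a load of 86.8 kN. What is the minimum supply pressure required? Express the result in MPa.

P ≈ 0.902 MPa

Cap-side area A_cap = π/4 × (350 mm)² = 96210 mm^2
P = F / A = 86.8 kN / A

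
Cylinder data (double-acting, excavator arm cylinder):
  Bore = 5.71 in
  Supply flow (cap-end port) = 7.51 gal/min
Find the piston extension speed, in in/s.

v ≈ 1.13 in/s

Cap-side area A_cap = π/4 × (5.71 in)² = 25.61 in^2
v = Q / A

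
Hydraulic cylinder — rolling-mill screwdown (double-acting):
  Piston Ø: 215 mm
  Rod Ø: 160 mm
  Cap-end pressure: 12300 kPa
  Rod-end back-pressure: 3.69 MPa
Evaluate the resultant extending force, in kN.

Cap-side area A_cap = π/4 × (215 mm)² = 36310 mm^2
Rod-side annular area A_ann = π/4 × (215² − 160²) = 16200 mm^2
Net thrust = P_cap·A_cap − P_rod·A_ann = 446.6 kN − 59.77 kN

F ≈ 387 kN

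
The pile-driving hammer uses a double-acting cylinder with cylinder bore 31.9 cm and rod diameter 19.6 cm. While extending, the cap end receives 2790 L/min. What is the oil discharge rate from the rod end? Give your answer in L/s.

Q_out ≈ 28.9 L/s

Cap-side area A_cap = π/4 × (31.9 cm)² = 799.2 cm^2
Rod-side annular area A_ann = π/4 × (31.9² − 19.6²) = 497.5 cm^2
Piston speed v = Q_in/A_cap; rod-end outflow Q_out = v × A_ann = Q_in × A_ann/A_cap.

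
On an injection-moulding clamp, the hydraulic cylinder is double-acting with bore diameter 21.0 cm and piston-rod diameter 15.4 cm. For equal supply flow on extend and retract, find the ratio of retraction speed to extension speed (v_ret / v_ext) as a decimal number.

Cap-side area A_cap = π/4 × (21.0 cm)² = 346.4 cm^2
Rod-side annular area A_ann = π/4 × (21.0² − 15.4²) = 160.1 cm^2
For equal Q, v ∝ 1/A, so v_ret/v_ext = A_cap/A_ann.

v_ret/v_ext ≈ 2.16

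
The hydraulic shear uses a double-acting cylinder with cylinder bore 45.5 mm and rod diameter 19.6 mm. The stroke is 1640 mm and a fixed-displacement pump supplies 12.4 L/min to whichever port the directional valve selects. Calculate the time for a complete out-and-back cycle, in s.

Cap-side area A_cap = π/4 × (45.5 mm)² = 1626 mm^2
Rod-side annular area A_ann = π/4 × (45.5² − 19.6²) = 1324 mm^2
t_ext = A_cap·L/Q = 12.90 s
t_ret = A_ann·L/Q = 10.51 s
t_cycle = t_ext + t_ret

t ≈ 23.4 s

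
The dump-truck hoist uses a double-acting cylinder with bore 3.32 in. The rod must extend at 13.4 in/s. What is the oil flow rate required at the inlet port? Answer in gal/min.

Q ≈ 30.1 gal/min

Cap-side area A_cap = π/4 × (3.32 in)² = 8.657 in^2
Q = A × v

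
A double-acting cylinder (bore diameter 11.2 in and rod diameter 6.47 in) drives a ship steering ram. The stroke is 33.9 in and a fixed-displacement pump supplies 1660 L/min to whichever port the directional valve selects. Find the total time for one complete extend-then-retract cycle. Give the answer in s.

Cap-side area A_cap = π/4 × (11.2 in)² = 98.52 in^2
Rod-side annular area A_ann = π/4 × (11.2² − 6.47²) = 65.64 in^2
t_ext = A_cap·L/Q = 1.978 s
t_ret = A_ann·L/Q = 1.318 s
t_cycle = t_ext + t_ret

t ≈ 3.30 s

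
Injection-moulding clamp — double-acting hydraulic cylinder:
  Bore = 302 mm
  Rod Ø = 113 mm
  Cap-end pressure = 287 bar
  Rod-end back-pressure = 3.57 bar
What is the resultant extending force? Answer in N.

F ≈ 2.03e6 N

Cap-side area A_cap = π/4 × (302 mm)² = 71630 mm^2
Rod-side annular area A_ann = π/4 × (302² − 113²) = 61600 mm^2
Net thrust = P_cap·A_cap − P_rod·A_ann = 2.056e6 N − 21990 N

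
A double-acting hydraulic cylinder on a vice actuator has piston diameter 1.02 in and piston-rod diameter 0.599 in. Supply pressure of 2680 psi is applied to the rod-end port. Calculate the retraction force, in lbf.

F ≈ 1430 lbf

Rod-side annular area A_ann = π/4 × (1.02² − 0.599²) = 0.5353 in^2
On retraction the pressure acts on the annular area (bore minus rod).
F = P × A_ann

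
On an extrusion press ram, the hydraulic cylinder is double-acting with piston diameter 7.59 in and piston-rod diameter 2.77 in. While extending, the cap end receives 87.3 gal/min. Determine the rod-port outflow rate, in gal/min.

Q_out ≈ 75.7 gal/min

Cap-side area A_cap = π/4 × (7.59 in)² = 45.25 in^2
Rod-side annular area A_ann = π/4 × (7.59² − 2.77²) = 39.22 in^2
Piston speed v = Q_in/A_cap; rod-end outflow Q_out = v × A_ann = Q_in × A_ann/A_cap.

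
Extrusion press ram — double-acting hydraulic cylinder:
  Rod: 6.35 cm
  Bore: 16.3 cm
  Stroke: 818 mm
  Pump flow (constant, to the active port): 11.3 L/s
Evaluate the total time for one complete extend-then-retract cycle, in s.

t ≈ 2.79 s

Cap-side area A_cap = π/4 × (16.3 cm)² = 208.7 cm^2
Rod-side annular area A_ann = π/4 × (16.3² − 6.35²) = 177.0 cm^2
t_ext = A_cap·L/Q = 1.511 s
t_ret = A_ann·L/Q = 1.281 s
t_cycle = t_ext + t_ret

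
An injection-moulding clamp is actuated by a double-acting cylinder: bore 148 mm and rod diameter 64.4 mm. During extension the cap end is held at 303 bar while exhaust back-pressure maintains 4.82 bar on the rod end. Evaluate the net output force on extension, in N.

Cap-side area A_cap = π/4 × (148 mm)² = 17200 mm^2
Rod-side annular area A_ann = π/4 × (148² − 64.4²) = 13950 mm^2
Net thrust = P_cap·A_cap − P_rod·A_ann = 5.213e5 N − 6722 N

F ≈ 5.15e5 N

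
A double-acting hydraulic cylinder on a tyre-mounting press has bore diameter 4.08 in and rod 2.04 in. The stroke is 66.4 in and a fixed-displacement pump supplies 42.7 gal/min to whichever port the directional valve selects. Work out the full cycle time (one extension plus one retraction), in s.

Cap-side area A_cap = π/4 × (4.08 in)² = 13.07 in^2
Rod-side annular area A_ann = π/4 × (4.08² − 2.04²) = 9.806 in^2
t_ext = A_cap·L/Q = 5.281 s
t_ret = A_ann·L/Q = 3.961 s
t_cycle = t_ext + t_ret

t ≈ 9.24 s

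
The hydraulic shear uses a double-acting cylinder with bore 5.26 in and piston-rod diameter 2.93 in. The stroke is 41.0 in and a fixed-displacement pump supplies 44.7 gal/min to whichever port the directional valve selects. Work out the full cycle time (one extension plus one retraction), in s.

Cap-side area A_cap = π/4 × (5.26 in)² = 21.73 in^2
Rod-side annular area A_ann = π/4 × (5.26² − 2.93²) = 14.99 in^2
t_ext = A_cap·L/Q = 5.177 s
t_ret = A_ann·L/Q = 3.571 s
t_cycle = t_ext + t_ret

t ≈ 8.75 s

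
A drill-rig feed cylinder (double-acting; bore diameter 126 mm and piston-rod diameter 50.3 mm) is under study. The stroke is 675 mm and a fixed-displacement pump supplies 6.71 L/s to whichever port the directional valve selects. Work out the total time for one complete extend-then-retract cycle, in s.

Cap-side area A_cap = π/4 × (126 mm)² = 12470 mm^2
Rod-side annular area A_ann = π/4 × (126² − 50.3²) = 10480 mm^2
t_ext = A_cap·L/Q = 1.254 s
t_ret = A_ann·L/Q = 1.054 s
t_cycle = t_ext + t_ret

t ≈ 2.31 s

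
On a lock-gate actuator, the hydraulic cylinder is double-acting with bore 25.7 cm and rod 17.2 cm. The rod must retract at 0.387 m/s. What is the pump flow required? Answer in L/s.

Q ≈ 11.1 L/s

Rod-side annular area A_ann = π/4 × (25.7² − 17.2²) = 286.4 cm^2
Q = A × v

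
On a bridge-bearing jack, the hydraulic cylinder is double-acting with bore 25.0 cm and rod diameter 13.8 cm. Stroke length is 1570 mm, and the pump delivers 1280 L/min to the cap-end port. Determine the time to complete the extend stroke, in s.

t ≈ 3.61 s

Cap-side area A_cap = π/4 × (25.0 cm)² = 490.9 cm^2
Swept volume V = A × L; t = V / Q = A·L / Q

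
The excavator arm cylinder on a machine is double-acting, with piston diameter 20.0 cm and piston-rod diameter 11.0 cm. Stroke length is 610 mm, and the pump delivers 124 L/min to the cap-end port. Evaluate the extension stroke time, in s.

Cap-side area A_cap = π/4 × (20.0 cm)² = 314.2 cm^2
Swept volume V = A × L; t = V / Q = A·L / Q

t ≈ 9.27 s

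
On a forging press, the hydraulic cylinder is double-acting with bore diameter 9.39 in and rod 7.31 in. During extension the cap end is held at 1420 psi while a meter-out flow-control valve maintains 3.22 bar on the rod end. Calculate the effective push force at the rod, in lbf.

F ≈ 97100 lbf

Cap-side area A_cap = π/4 × (9.39 in)² = 69.25 in^2
Rod-side annular area A_ann = π/4 × (9.39² − 7.31²) = 27.28 in^2
Net thrust = P_cap·A_cap − P_rod·A_ann = 98340 lbf − 1274 lbf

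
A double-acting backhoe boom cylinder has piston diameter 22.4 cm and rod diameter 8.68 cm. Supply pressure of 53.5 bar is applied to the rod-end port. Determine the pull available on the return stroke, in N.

F ≈ 1.79e5 N

Rod-side annular area A_ann = π/4 × (22.4² − 8.68²) = 334.9 cm^2
On retraction the pressure acts on the annular area (bore minus rod).
F = P × A_ann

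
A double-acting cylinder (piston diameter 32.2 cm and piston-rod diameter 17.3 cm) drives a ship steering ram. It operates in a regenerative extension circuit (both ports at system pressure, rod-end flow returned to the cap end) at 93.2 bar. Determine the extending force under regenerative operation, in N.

F ≈ 2.19e5 N

With equal pressure on both faces, forces on the annular region cancel; the net push is pressure × rod cross-section.
Rod cross-section A_rod = π/4 × (17.3 cm)² = 235.1 cm^2
F = P × A_rod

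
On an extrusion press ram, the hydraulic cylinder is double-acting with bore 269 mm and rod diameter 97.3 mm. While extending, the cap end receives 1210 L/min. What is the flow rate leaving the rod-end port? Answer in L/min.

Cap-side area A_cap = π/4 × (269 mm)² = 56830 mm^2
Rod-side annular area A_ann = π/4 × (269² − 97.3²) = 49400 mm^2
Piston speed v = Q_in/A_cap; rod-end outflow Q_out = v × A_ann = Q_in × A_ann/A_cap.

Q_out ≈ 1050 L/min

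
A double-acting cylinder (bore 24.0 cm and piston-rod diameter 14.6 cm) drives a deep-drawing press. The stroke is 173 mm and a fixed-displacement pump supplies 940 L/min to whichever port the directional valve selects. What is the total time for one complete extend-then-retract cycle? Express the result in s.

Cap-side area A_cap = π/4 × (24.0 cm)² = 452.4 cm^2
Rod-side annular area A_ann = π/4 × (24.0² − 14.6²) = 285.0 cm^2
t_ext = A_cap·L/Q = 0.4996 s
t_ret = A_ann·L/Q = 0.3147 s
t_cycle = t_ext + t_ret

t ≈ 0.814 s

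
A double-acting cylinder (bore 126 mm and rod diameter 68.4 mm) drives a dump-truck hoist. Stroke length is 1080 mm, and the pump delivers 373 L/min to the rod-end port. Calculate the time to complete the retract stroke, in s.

t ≈ 1.53 s

Rod-side annular area A_ann = π/4 × (126² − 68.4²) = 8794 mm^2
Swept volume V = A × L; t = V / Q = A·L / Q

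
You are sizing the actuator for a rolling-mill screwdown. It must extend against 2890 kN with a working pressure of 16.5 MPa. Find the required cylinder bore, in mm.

D ≈ 472 mm

Extension force acts on the full piston face: F = P × (π/4)D².
D = √(4F / (πP)) = √(4 × 2890 kN / (π × 16.5 MPa))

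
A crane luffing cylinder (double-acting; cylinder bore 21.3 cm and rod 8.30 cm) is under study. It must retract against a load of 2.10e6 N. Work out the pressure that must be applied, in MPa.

Rod-side annular area A_ann = π/4 × (21.3² − 8.30²) = 302.2 cm^2
Retraction: pressure acts on the annular area.
P = F / A = 2.10e6 N / A

P ≈ 69.5 MPa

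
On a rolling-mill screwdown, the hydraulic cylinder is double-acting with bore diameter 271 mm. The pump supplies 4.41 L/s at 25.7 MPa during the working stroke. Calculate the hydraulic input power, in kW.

Hydraulic power = P × Q

W ≈ 113 kW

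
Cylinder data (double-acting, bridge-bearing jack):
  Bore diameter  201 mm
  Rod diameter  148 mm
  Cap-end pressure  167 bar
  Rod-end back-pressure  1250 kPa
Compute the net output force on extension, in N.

Cap-side area A_cap = π/4 × (201 mm)² = 31730 mm^2
Rod-side annular area A_ann = π/4 × (201² − 148²) = 14530 mm^2
Net thrust = P_cap·A_cap − P_rod·A_ann = 5.299e5 N − 18160 N

F ≈ 5.12e5 N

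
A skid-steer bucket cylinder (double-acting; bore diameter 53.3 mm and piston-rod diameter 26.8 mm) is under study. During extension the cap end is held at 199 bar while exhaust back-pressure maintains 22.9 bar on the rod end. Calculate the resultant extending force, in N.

Cap-side area A_cap = π/4 × (53.3 mm)² = 2231 mm^2
Rod-side annular area A_ann = π/4 × (53.3² − 26.8²) = 1667 mm^2
Net thrust = P_cap·A_cap − P_rod·A_ann = 44400 N − 3818 N

F ≈ 40600 N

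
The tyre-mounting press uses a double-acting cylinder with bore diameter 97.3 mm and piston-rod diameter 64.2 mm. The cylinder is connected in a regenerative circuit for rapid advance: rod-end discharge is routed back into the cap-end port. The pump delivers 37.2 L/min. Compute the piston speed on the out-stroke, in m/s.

v ≈ 0.192 m/s

In regeneration the rod-end outflow joins the pump flow into the cap end, so the net volume the pump must supply per unit advance equals the rod cross-section area.
Rod cross-section A_rod = π/4 × (64.2 mm)² = 3237 mm^2
v = Q_pump / A_rod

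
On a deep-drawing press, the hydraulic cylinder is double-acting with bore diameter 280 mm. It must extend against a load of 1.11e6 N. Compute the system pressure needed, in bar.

Cap-side area A_cap = π/4 × (280 mm)² = 61580 mm^2
P = F / A = 1.11e6 N / A

P ≈ 180 bar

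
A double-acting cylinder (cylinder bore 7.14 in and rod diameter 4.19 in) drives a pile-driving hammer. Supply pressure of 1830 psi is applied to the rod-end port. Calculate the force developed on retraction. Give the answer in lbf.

F ≈ 48000 lbf

Rod-side annular area A_ann = π/4 × (7.14² − 4.19²) = 26.25 in^2
On retraction the pressure acts on the annular area (bore minus rod).
F = P × A_ann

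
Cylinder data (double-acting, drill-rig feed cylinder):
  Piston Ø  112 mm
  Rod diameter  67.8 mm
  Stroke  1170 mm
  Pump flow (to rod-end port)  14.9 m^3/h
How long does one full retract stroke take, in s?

Rod-side annular area A_ann = π/4 × (112² − 67.8²) = 6242 mm^2
Swept volume V = A × L; t = V / Q = A·L / Q

t ≈ 1.76 s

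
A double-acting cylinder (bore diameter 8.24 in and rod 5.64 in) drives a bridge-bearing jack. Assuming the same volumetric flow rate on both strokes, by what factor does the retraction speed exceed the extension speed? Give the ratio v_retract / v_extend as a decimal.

v_ret/v_ext ≈ 1.88

Cap-side area A_cap = π/4 × (8.24 in)² = 53.33 in^2
Rod-side annular area A_ann = π/4 × (8.24² − 5.64²) = 28.34 in^2
For equal Q, v ∝ 1/A, so v_ret/v_ext = A_cap/A_ann.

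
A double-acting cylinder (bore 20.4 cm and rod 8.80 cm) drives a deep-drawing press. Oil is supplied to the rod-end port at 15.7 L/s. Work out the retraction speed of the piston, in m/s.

v ≈ 0.590 m/s

Rod-side annular area A_ann = π/4 × (20.4² − 8.80²) = 266.0 cm^2
Flow into the rod-end port fills the annular volume.
v = Q / A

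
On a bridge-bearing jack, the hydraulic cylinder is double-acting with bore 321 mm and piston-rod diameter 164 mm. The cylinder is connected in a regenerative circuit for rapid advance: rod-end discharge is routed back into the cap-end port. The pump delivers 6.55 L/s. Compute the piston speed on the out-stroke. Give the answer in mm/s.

In regeneration the rod-end outflow joins the pump flow into the cap end, so the net volume the pump must supply per unit advance equals the rod cross-section area.
Rod cross-section A_rod = π/4 × (164 mm)² = 21120 mm^2
v = Q_pump / A_rod

v ≈ 310 mm/s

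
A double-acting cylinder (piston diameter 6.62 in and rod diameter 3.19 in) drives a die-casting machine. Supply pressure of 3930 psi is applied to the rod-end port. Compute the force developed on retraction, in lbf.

F ≈ 1.04e5 lbf

Rod-side annular area A_ann = π/4 × (6.62² − 3.19²) = 26.43 in^2
On retraction the pressure acts on the annular area (bore minus rod).
F = P × A_ann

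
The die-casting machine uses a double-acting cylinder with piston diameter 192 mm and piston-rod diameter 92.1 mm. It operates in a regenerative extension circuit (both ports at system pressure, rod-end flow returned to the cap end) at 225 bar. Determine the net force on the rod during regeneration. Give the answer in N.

F ≈ 1.50e5 N

With equal pressure on both faces, forces on the annular region cancel; the net push is pressure × rod cross-section.
Rod cross-section A_rod = π/4 × (92.1 mm)² = 6662 mm^2
F = P × A_rod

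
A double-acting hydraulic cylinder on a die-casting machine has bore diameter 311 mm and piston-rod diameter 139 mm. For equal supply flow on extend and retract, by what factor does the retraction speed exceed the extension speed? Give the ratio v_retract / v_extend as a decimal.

Cap-side area A_cap = π/4 × (311 mm)² = 75960 mm^2
Rod-side annular area A_ann = π/4 × (311² − 139²) = 60790 mm^2
For equal Q, v ∝ 1/A, so v_ret/v_ext = A_cap/A_ann.

v_ret/v_ext ≈ 1.25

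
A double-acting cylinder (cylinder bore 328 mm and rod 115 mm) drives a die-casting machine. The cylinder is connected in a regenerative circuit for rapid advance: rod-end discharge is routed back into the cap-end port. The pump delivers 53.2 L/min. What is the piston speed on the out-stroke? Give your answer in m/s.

In regeneration the rod-end outflow joins the pump flow into the cap end, so the net volume the pump must supply per unit advance equals the rod cross-section area.
Rod cross-section A_rod = π/4 × (115 mm)² = 10390 mm^2
v = Q_pump / A_rod

v ≈ 0.0854 m/s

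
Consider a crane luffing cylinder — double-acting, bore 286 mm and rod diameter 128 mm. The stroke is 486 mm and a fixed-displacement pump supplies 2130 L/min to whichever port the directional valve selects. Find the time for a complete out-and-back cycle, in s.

Cap-side area A_cap = π/4 × (286 mm)² = 64240 mm^2
Rod-side annular area A_ann = π/4 × (286² − 128²) = 51370 mm^2
t_ext = A_cap·L/Q = 0.8795 s
t_ret = A_ann·L/Q = 0.7033 s
t_cycle = t_ext + t_ret

t ≈ 1.58 s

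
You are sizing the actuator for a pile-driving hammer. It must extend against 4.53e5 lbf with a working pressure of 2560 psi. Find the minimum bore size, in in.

Extension force acts on the full piston face: F = P × (π/4)D².
D = √(4F / (πP)) = √(4 × 4.53e5 lbf / (π × 2560 psi))

D ≈ 15.0 in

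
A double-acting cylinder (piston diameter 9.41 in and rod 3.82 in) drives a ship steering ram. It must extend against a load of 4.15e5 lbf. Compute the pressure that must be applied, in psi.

Cap-side area A_cap = π/4 × (9.41 in)² = 69.55 in^2
P = F / A = 4.15e5 lbf / A

P ≈ 5970 psi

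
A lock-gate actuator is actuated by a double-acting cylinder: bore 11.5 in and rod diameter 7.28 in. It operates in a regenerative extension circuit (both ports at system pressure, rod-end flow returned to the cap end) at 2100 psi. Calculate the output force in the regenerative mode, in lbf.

With equal pressure on both faces, forces on the annular region cancel; the net push is pressure × rod cross-section.
Rod cross-section A_rod = π/4 × (7.28 in)² = 41.62 in^2
F = P × A_rod

F ≈ 87400 lbf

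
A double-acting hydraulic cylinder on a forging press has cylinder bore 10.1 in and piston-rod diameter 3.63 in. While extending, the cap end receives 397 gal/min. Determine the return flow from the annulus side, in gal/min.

Cap-side area A_cap = π/4 × (10.1 in)² = 80.12 in^2
Rod-side annular area A_ann = π/4 × (10.1² − 3.63²) = 69.77 in^2
Piston speed v = Q_in/A_cap; rod-end outflow Q_out = v × A_ann = Q_in × A_ann/A_cap.

Q_out ≈ 346 gal/min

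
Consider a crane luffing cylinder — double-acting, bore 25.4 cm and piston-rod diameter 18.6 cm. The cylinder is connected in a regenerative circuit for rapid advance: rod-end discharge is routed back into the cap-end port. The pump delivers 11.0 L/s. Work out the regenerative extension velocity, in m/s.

In regeneration the rod-end outflow joins the pump flow into the cap end, so the net volume the pump must supply per unit advance equals the rod cross-section area.
Rod cross-section A_rod = π/4 × (18.6 cm)² = 271.7 cm^2
v = Q_pump / A_rod

v ≈ 0.405 m/s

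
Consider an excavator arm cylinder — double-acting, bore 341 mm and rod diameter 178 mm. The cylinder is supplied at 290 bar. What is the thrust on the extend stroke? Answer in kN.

Cap-side area A_cap = π/4 × (341 mm)² = 91330 mm^2
F = P × A_cap = 290 bar × A_cap

F ≈ 2650 kN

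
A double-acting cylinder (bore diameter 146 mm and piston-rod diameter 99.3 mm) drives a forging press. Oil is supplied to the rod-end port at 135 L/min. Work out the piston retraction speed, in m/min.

Rod-side annular area A_ann = π/4 × (146² − 99.3²) = 8997 mm^2
Flow into the rod-end port fills the annular volume.
v = Q / A

v ≈ 15.0 m/min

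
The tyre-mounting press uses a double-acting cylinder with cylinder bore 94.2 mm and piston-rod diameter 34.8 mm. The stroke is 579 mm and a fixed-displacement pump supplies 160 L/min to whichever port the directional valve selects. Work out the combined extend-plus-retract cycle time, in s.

t ≈ 2.82 s

Cap-side area A_cap = π/4 × (94.2 mm)² = 6969 mm^2
Rod-side annular area A_ann = π/4 × (94.2² − 34.8²) = 6018 mm^2
t_ext = A_cap·L/Q = 1.513 s
t_ret = A_ann·L/Q = 1.307 s
t_cycle = t_ext + t_ret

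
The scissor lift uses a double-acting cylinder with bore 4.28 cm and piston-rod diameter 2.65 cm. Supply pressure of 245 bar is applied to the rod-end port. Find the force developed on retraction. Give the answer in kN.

Rod-side annular area A_ann = π/4 × (4.28² − 2.65²) = 8.872 cm^2
On retraction the pressure acts on the annular area (bore minus rod).
F = P × A_ann

F ≈ 21.7 kN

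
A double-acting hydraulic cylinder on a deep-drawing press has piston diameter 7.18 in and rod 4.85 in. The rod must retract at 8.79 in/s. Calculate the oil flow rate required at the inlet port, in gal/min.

Q ≈ 50.3 gal/min

Rod-side annular area A_ann = π/4 × (7.18² − 4.85²) = 22.01 in^2
Q = A × v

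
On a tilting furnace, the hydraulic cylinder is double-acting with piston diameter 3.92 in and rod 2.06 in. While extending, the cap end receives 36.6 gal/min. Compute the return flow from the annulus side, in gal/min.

Cap-side area A_cap = π/4 × (3.92 in)² = 12.07 in^2
Rod-side annular area A_ann = π/4 × (3.92² − 2.06²) = 8.736 in^2
Piston speed v = Q_in/A_cap; rod-end outflow Q_out = v × A_ann = Q_in × A_ann/A_cap.

Q_out ≈ 26.5 gal/min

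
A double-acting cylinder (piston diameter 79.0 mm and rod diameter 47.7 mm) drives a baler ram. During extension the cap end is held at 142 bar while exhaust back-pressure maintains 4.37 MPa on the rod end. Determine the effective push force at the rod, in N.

Cap-side area A_cap = π/4 × (79.0 mm)² = 4902 mm^2
Rod-side annular area A_ann = π/4 × (79.0² − 47.7²) = 3115 mm^2
Net thrust = P_cap·A_cap − P_rod·A_ann = 69600 N − 13610 N

F ≈ 56000 N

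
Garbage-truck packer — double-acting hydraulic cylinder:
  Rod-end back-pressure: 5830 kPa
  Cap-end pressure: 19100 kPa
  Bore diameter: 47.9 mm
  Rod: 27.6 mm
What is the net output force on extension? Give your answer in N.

F ≈ 27400 N

Cap-side area A_cap = π/4 × (47.9 mm)² = 1802 mm^2
Rod-side annular area A_ann = π/4 × (47.9² − 27.6²) = 1204 mm^2
Net thrust = P_cap·A_cap − P_rod·A_ann = 34420 N − 7018 N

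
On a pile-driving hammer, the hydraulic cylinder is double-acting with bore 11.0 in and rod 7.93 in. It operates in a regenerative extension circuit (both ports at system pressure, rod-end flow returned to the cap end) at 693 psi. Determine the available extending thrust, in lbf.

F ≈ 34200 lbf

With equal pressure on both faces, forces on the annular region cancel; the net push is pressure × rod cross-section.
Rod cross-section A_rod = π/4 × (7.93 in)² = 49.39 in^2
F = P × A_rod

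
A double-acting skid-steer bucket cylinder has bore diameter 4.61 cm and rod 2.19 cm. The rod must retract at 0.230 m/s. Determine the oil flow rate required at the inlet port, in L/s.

Q ≈ 0.297 L/s

Rod-side annular area A_ann = π/4 × (4.61² − 2.19²) = 12.92 cm^2
Q = A × v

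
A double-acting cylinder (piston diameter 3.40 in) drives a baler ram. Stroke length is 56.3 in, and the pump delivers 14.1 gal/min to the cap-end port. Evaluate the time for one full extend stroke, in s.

Cap-side area A_cap = π/4 × (3.40 in)² = 9.079 in^2
Swept volume V = A × L; t = V / Q = A·L / Q

t ≈ 9.42 s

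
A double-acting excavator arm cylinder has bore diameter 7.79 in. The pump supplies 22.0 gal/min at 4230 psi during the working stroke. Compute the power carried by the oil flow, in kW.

W ≈ 40.5 kW

Hydraulic power = P × Q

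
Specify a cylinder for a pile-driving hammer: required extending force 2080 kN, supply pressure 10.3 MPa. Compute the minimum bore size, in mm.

D ≈ 507 mm

Extension force acts on the full piston face: F = P × (π/4)D².
D = √(4F / (πP)) = √(4 × 2080 kN / (π × 10.3 MPa))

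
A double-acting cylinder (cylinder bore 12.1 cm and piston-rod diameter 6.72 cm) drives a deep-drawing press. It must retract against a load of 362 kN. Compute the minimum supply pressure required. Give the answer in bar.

Rod-side annular area A_ann = π/4 × (12.1² − 6.72²) = 79.52 cm^2
Retraction: pressure acts on the annular area.
P = F / A = 362 kN / A

P ≈ 455 bar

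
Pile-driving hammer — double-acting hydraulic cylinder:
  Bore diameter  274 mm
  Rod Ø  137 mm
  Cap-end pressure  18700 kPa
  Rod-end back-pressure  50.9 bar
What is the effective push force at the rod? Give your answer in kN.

Cap-side area A_cap = π/4 × (274 mm)² = 58960 mm^2
Rod-side annular area A_ann = π/4 × (274² − 137²) = 44220 mm^2
Net thrust = P_cap·A_cap − P_rod·A_ann = 1103 kN − 225.1 kN

F ≈ 878 kN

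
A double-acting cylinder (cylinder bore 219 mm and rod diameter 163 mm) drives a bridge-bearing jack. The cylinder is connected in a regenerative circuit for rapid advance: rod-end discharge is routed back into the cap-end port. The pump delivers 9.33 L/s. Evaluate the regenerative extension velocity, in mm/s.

In regeneration the rod-end outflow joins the pump flow into the cap end, so the net volume the pump must supply per unit advance equals the rod cross-section area.
Rod cross-section A_rod = π/4 × (163 mm)² = 20870 mm^2
v = Q_pump / A_rod

v ≈ 447 mm/s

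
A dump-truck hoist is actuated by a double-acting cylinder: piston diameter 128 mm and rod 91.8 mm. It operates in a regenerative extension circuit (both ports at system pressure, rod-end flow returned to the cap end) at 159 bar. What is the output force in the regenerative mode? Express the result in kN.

F ≈ 105 kN

With equal pressure on both faces, forces on the annular region cancel; the net push is pressure × rod cross-section.
Rod cross-section A_rod = π/4 × (91.8 mm)² = 6619 mm^2
F = P × A_rod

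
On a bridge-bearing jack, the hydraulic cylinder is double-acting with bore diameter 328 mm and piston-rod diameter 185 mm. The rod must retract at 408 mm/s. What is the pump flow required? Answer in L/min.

Q ≈ 1410 L/min

Rod-side annular area A_ann = π/4 × (328² − 185²) = 57620 mm^2
Q = A × v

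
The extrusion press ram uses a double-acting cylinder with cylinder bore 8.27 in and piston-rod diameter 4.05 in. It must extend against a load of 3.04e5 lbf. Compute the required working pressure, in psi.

Cap-side area A_cap = π/4 × (8.27 in)² = 53.72 in^2
P = F / A = 3.04e5 lbf / A

P ≈ 5660 psi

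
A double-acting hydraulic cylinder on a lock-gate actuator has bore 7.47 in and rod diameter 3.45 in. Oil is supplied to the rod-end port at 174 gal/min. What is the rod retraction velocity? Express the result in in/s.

Rod-side annular area A_ann = π/4 × (7.47² − 3.45²) = 34.48 in^2
Flow into the rod-end port fills the annular volume.
v = Q / A

v ≈ 19.4 in/s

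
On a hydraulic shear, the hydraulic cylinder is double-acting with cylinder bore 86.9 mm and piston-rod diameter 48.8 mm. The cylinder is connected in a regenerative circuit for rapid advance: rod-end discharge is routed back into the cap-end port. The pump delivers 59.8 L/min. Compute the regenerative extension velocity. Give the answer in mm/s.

In regeneration the rod-end outflow joins the pump flow into the cap end, so the net volume the pump must supply per unit advance equals the rod cross-section area.
Rod cross-section A_rod = π/4 × (48.8 mm)² = 1870 mm^2
v = Q_pump / A_rod

v ≈ 533 mm/s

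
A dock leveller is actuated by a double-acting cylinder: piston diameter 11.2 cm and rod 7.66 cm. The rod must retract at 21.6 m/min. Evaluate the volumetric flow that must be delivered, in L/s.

Q ≈ 1.89 L/s

Rod-side annular area A_ann = π/4 × (11.2² − 7.66²) = 52.44 cm^2
Q = A × v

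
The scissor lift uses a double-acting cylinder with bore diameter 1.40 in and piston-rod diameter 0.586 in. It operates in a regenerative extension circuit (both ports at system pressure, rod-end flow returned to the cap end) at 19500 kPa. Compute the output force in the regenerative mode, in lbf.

With equal pressure on both faces, forces on the annular region cancel; the net push is pressure × rod cross-section.
Rod cross-section A_rod = π/4 × (0.586 in)² = 0.2697 in^2
F = P × A_rod

F ≈ 763 lbf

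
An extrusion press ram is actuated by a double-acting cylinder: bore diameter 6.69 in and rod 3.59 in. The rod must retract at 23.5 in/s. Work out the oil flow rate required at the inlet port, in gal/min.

Rod-side annular area A_ann = π/4 × (6.69² − 3.59²) = 25.03 in^2
Q = A × v

Q ≈ 153 gal/min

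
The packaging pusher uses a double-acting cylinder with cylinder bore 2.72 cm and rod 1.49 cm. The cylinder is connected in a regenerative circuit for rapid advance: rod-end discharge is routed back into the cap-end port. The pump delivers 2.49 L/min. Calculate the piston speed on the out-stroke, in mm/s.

v ≈ 238 mm/s

In regeneration the rod-end outflow joins the pump flow into the cap end, so the net volume the pump must supply per unit advance equals the rod cross-section area.
Rod cross-section A_rod = π/4 × (1.49 cm)² = 1.744 cm^2
v = Q_pump / A_rod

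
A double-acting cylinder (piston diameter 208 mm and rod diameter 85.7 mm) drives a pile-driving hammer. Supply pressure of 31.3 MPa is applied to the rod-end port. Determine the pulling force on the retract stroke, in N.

F ≈ 8.83e5 N

Rod-side annular area A_ann = π/4 × (208² − 85.7²) = 28210 mm^2
On retraction the pressure acts on the annular area (bore minus rod).
F = P × A_ann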